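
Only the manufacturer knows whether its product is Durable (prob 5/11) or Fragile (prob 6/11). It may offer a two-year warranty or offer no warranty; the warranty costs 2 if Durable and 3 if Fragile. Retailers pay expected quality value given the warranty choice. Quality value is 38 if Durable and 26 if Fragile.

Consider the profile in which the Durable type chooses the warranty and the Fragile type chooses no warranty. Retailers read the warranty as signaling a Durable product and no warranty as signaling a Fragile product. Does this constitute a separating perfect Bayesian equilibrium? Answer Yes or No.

No

Under these beliefs, the warranty earns price 38 and no warranty earns price 26.
Durable: the warranty nets 38 − 2 = 36; no warranty nets 26. Durable prefers the warranty.
Fragile: the warranty nets 38 − 3 = 35; no warranty nets 26. Fragile would deviate to the warranty.
Fragile has a profitable deviation, so the profile is not an equilibrium.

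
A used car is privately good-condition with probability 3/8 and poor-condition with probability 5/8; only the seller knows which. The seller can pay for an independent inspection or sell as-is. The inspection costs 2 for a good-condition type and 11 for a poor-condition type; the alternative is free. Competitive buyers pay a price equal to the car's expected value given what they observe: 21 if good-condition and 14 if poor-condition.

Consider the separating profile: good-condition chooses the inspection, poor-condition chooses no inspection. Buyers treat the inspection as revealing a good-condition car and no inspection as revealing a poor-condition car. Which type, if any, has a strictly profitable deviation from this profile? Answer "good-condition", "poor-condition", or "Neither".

Neither

The inspection pays 21; no inspection pays 14.
good-condition: assigned the inspection, nets 21 − 2 = 19; deviating to no inspection nets 14.
poor-condition: assigned no inspection, nets 14; deviating to the inspection nets 21 − 11 = 10.
Both types strictly prefer their assigned action; no profitable deviation.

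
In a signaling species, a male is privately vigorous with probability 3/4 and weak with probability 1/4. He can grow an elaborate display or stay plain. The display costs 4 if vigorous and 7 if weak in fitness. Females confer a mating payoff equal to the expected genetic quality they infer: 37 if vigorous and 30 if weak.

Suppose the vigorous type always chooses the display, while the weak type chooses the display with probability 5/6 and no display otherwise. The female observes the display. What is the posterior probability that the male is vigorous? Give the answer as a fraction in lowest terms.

18/23

P(the display) = (3/4)·1 + (1/4)·(5/6) = 23/24.
By Bayes' rule, P(vigorous | the display) = (3/4) / (23/24) = 18/23.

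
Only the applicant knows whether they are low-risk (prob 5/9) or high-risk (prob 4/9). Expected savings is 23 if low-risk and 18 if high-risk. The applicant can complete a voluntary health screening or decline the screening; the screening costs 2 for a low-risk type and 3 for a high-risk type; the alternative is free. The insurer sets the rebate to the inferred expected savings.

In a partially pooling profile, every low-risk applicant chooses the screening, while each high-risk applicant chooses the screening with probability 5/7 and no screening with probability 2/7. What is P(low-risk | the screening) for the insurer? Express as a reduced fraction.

P(the screening) = (5/9)·1 + (4/9)·(5/7) = 55/63.
By Bayes' rule, P(low-risk | the screening) = (5/9) / (55/63) = 7/11.

7/11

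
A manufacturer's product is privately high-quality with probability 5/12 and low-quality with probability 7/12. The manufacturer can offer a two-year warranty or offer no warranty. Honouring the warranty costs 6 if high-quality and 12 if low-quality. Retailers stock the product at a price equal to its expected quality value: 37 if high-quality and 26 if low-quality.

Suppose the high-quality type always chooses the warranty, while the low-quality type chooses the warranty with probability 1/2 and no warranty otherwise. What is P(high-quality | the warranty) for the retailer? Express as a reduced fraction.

P(the warranty) = (5/12)·1 + (7/12)·(1/2) = 17/24.
By Bayes' rule, P(high-quality | the warranty) = (5/12) / (17/24) = 10/17.

10/17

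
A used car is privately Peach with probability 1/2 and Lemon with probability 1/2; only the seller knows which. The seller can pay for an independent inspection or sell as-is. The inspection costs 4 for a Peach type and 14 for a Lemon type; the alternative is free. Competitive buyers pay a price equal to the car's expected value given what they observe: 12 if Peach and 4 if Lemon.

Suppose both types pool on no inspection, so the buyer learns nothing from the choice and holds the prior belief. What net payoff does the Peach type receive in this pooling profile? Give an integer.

Pooled price = 1/2·12 + 1/2·4 = 8.
Peach pays no cost for no inspection, so net payoff = 8.

8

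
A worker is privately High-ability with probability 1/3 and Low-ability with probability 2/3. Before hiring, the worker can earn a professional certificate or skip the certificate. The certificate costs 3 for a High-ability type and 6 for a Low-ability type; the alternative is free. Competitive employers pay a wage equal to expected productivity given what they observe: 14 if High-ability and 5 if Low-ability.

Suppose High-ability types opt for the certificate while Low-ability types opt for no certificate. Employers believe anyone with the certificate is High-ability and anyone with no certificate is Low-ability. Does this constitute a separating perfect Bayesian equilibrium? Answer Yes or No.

No

Under these beliefs, the certificate earns wage 14 and no certificate earns wage 5.
High-ability: the certificate nets 14 − 3 = 11; no certificate nets 5. High-ability prefers the certificate.
Low-ability: the certificate nets 14 − 6 = 8; no certificate nets 5. Low-ability would deviate to the certificate.
Low-ability has a profitable deviation, so the profile is not an equilibrium.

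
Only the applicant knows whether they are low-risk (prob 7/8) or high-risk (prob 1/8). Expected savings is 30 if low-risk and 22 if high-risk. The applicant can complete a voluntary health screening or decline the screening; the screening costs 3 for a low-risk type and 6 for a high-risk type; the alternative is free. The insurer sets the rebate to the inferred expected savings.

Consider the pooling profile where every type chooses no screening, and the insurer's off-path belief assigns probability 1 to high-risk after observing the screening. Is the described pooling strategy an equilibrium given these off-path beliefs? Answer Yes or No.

On path, the insurer holds the prior and pays 7/8·30 + 1/8·22 = 29. Off path (the screening), believing high-risk, it pays 22.
low-risk: no screening nets 29; the screening nets 22 − 3 = 19. low-risk stays.
high-risk: no screening nets 29; the screening nets 22 − 6 = 16. high-risk stays.
No type deviates, so pooling is sustained.

Yes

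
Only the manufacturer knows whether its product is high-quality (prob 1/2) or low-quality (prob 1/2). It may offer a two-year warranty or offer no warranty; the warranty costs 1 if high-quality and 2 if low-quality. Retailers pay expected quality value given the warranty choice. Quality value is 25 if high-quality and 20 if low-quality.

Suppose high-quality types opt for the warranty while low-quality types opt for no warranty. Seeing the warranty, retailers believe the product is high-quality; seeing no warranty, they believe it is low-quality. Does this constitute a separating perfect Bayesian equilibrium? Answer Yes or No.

Under these beliefs, the warranty earns price 25 and no warranty earns price 20.
high-quality: the warranty nets 25 − 1 = 24; no warranty nets 20. high-quality prefers the warranty.
low-quality: the warranty nets 25 − 2 = 23; no warranty nets 20. low-quality would deviate to the warranty.
low-quality has a profitable deviation, so the profile is not an equilibrium.

No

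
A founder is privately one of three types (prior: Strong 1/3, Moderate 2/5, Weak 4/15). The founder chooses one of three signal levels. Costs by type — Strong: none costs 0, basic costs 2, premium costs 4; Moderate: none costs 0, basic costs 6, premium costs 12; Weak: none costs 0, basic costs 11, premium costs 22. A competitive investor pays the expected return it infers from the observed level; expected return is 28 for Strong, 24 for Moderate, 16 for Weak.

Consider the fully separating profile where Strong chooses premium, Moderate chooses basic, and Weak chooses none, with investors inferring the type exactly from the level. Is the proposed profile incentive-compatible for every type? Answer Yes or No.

Separating valuations: premium → 28, basic → 24, none → 16.
Strong (assigned premium): none: 16 − 0 = 16; basic: 24 − 2 = 22; premium: 28 − 4 = 24. Strong stays.
Moderate (assigned basic): none: 16 − 0 = 16; basic: 24 − 6 = 18; premium: 28 − 12 = 16. Moderate stays.
Weak (assigned none): none: 16 − 0 = 16; basic: 24 − 11 = 13; premium: 28 − 22 = 6. Weak stays.
Every type prefers its assigned level; separation holds.

Yes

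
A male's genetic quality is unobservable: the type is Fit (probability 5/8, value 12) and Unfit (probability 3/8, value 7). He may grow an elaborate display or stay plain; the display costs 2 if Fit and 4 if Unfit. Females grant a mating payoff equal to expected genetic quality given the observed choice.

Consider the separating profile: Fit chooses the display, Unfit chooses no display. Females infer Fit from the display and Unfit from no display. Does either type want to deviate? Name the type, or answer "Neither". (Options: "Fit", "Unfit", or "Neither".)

The display pays 12; no display pays 7.
Fit: assigned the display, nets 12 − 2 = 10; deviating to no display nets 7.
Unfit: assigned no display, nets 7; deviating to the display nets 12 − 4 = 8.
The Unfit type gains 1 by deviating.

Unfit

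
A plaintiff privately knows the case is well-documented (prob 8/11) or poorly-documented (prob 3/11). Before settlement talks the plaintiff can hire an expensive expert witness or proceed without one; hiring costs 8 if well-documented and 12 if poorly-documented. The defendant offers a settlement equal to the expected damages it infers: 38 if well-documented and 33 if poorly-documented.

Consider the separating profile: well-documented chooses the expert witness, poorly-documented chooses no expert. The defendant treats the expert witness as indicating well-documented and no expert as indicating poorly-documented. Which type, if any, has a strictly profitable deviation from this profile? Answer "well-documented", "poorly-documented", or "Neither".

well-documented

The expert witness pays 38; no expert pays 33.
well-documented: assigned the expert witness, nets 38 − 8 = 30; deviating to no expert nets 33.
poorly-documented: assigned no expert, nets 33; deviating to the expert witness nets 38 − 12 = 26.
The well-documented type gains 3 by deviating.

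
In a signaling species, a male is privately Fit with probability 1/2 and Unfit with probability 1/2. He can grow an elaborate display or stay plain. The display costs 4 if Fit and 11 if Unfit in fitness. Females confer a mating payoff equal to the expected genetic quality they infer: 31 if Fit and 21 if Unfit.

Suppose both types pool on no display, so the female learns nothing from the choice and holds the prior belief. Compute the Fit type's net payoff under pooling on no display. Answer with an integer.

26

Pooled mating payoff = 1/2·31 + 1/2·21 = 26.
Fit pays no cost for no display, so net payoff = 26.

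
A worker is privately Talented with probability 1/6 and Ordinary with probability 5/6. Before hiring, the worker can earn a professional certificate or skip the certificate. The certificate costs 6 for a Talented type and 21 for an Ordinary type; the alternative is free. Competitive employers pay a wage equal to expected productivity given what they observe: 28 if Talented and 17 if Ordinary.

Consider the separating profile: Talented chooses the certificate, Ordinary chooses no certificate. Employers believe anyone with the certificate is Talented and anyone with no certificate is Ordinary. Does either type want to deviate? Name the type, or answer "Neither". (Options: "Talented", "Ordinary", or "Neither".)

The certificate pays 28; no certificate pays 17.
Talented: assigned the certificate, nets 28 − 6 = 22; deviating to no certificate nets 17.
Ordinary: assigned no certificate, nets 17; deviating to the certificate nets 28 − 21 = 7.
Both types strictly prefer their assigned action; no profitable deviation.

Neither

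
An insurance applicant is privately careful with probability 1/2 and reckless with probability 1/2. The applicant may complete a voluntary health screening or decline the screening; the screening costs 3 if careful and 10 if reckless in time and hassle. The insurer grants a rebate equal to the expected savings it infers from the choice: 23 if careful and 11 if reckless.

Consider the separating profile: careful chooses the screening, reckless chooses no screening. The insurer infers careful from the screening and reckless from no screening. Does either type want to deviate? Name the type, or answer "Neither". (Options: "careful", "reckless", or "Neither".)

reckless

The screening pays 23; no screening pays 11.
careful: assigned the screening, nets 23 − 3 = 20; deviating to no screening nets 11.
reckless: assigned no screening, nets 11; deviating to the screening nets 23 − 10 = 13.
The reckless type gains 2 by deviating.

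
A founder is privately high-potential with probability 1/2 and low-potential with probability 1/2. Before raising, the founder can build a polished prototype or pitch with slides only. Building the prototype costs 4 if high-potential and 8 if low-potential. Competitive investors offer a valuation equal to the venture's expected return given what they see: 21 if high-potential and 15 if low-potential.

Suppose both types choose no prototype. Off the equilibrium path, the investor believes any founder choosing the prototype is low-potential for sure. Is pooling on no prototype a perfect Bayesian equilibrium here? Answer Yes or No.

Yes

On path, the investor holds the prior and pays 1/2·21 + 1/2·15 = 18. Off path (the prototype), believing low-potential, it pays 15.
high-potential: no prototype nets 18; the prototype nets 15 − 4 = 11. high-potential stays.
low-potential: no prototype nets 18; the prototype nets 15 − 8 = 7. low-potential stays.
No type deviates, so pooling is sustained.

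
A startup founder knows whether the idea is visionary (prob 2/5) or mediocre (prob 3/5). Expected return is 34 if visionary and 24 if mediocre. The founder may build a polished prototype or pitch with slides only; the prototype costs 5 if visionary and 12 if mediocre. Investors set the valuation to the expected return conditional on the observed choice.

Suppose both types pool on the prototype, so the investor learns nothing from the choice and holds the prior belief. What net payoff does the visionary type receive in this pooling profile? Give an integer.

Pooled valuation = 2/5·34 + 3/5·24 = 28.
visionary pays cost 5 for the prototype, so net payoff = 28 − 5 = 23.

23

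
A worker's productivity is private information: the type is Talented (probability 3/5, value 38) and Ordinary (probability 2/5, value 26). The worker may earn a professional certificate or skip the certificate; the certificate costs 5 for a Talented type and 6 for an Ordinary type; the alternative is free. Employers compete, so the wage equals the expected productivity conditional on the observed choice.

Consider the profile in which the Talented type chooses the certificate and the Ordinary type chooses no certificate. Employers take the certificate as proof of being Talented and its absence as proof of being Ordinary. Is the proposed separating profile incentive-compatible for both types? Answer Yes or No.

Under these beliefs, the certificate earns wage 38 and no certificate earns wage 26.
Talented: the certificate nets 38 − 5 = 33; no certificate nets 26. Talented prefers the certificate.
Ordinary: the certificate nets 38 − 6 = 32; no certificate nets 26. Ordinary would deviate to the certificate.
Ordinary has a profitable deviation, so the profile is not an equilibrium.

No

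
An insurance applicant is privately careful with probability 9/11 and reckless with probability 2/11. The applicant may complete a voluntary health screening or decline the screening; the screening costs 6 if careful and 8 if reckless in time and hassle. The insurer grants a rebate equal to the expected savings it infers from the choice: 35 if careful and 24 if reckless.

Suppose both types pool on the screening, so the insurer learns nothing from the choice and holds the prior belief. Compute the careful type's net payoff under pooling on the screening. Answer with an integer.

Pooled rebate = 9/11·35 + 2/11·24 = 33.
careful pays cost 6 for the screening, so net payoff = 33 − 6 = 27.

27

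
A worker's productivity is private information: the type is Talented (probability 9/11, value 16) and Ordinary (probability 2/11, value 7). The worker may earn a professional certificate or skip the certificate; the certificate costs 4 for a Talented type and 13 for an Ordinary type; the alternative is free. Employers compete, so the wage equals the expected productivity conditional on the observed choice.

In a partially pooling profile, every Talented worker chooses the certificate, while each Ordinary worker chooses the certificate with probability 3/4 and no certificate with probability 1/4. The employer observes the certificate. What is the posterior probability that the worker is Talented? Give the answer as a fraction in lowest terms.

6/7

P(the certificate) = (9/11)·1 + (2/11)·(3/4) = 21/22.
By Bayes' rule, P(Talented | the certificate) = (9/11) / (21/22) = 6/7.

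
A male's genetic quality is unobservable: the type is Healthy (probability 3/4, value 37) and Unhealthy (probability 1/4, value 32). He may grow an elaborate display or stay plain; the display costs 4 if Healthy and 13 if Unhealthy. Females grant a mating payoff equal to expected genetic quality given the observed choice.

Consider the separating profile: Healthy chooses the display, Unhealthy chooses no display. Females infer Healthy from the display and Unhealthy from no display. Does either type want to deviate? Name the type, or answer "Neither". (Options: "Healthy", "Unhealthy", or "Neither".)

Neither

The display pays 37; no display pays 32.
Healthy: assigned the display, nets 37 − 4 = 33; deviating to no display nets 32.
Unhealthy: assigned no display, nets 32; deviating to the display nets 37 − 13 = 24.
Both types strictly prefer their assigned action; no profitable deviation.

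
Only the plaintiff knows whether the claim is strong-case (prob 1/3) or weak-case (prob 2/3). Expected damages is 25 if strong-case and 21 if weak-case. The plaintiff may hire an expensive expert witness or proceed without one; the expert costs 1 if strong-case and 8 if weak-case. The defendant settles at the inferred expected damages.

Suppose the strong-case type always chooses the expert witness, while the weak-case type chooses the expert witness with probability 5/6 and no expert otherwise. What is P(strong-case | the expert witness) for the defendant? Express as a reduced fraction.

3/8

P(the expert witness) = (1/3)·1 + (2/3)·(5/6) = 8/9.
By Bayes' rule, P(strong-case | the expert witness) = (1/3) / (8/9) = 3/8.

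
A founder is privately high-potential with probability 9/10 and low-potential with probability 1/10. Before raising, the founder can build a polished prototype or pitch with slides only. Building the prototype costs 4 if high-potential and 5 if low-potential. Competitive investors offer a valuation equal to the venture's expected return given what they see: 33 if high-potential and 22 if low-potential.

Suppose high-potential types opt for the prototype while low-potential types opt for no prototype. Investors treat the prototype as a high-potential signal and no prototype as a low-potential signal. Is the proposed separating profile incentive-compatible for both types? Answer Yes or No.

No

Under these beliefs, the prototype earns valuation 33 and no prototype earns valuation 22.
high-potential: the prototype nets 33 − 4 = 29; no prototype nets 22. high-potential prefers the prototype.
low-potential: the prototype nets 33 − 5 = 28; no prototype nets 22. low-potential would deviate to the prototype.
low-potential has a profitable deviation, so the profile is not an equilibrium.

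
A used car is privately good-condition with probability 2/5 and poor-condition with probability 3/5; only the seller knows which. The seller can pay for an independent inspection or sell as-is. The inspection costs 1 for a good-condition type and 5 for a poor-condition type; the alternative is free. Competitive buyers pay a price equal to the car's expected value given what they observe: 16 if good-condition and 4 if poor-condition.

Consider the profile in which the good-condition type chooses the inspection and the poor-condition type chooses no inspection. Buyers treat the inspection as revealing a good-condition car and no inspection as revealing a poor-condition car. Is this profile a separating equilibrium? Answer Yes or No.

No

Under these beliefs, the inspection earns price 16 and no inspection earns price 4.
good-condition: the inspection nets 16 − 1 = 15; no inspection nets 4. good-condition prefers the inspection.
poor-condition: the inspection nets 16 − 5 = 11; no inspection nets 4. poor-condition would deviate to the inspection.
poor-condition has a profitable deviation, so the profile is not an equilibrium.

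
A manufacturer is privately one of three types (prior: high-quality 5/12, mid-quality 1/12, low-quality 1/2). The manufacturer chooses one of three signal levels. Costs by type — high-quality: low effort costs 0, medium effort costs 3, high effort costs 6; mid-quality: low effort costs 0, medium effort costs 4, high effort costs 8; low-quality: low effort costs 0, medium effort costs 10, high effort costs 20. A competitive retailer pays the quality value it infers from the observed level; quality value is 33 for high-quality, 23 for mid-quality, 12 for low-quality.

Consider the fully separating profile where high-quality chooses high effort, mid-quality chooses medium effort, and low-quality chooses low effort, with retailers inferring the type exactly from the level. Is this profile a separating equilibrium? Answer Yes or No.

No

Separating prices: high effort → 33, medium effort → 23, low effort → 12.
high-quality (assigned high effort): low effort: 12 − 0 = 12; medium effort: 23 − 3 = 20; high effort: 33 − 6 = 27. high-quality stays.
mid-quality (assigned medium effort): low effort: 12 − 0 = 12; medium effort: 23 − 4 = 19; high effort: 33 − 8 = 25. mid-quality prefers high effort.
low-quality (assigned low effort): low effort: 12 − 0 = 12; medium effort: 23 − 10 = 13; high effort: 33 − 20 = 13. low-quality prefers medium effort.
At least one type deviates; the separating profile fails.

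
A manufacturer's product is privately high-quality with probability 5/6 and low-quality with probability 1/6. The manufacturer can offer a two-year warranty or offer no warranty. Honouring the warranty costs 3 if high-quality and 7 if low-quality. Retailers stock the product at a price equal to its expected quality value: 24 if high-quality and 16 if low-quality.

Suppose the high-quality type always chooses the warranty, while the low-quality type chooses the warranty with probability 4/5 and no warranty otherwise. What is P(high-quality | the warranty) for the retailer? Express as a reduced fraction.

P(the warranty) = (5/6)·1 + (1/6)·(4/5) = 29/30.
By Bayes' rule, P(high-quality | the warranty) = (5/6) / (29/30) = 25/29.

25/29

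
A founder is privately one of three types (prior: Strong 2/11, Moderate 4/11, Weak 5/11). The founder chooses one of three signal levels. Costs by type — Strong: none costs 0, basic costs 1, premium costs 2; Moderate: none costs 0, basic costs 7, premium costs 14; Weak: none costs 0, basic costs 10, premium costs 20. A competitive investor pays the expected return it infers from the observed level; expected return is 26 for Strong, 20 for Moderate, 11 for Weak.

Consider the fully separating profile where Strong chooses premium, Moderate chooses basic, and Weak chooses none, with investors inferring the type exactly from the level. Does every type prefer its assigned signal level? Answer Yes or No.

Separating valuations: premium → 26, basic → 20, none → 11.
Strong (assigned premium): none: 11 − 0 = 11; basic: 20 − 1 = 19; premium: 26 − 2 = 24. Strong stays.
Moderate (assigned basic): none: 11 − 0 = 11; basic: 20 − 7 = 13; premium: 26 − 14 = 12. Moderate stays.
Weak (assigned none): none: 11 − 0 = 11; basic: 20 − 10 = 10; premium: 26 − 20 = 6. Weak stays.
Every type prefers its assigned level; separation holds.

Yes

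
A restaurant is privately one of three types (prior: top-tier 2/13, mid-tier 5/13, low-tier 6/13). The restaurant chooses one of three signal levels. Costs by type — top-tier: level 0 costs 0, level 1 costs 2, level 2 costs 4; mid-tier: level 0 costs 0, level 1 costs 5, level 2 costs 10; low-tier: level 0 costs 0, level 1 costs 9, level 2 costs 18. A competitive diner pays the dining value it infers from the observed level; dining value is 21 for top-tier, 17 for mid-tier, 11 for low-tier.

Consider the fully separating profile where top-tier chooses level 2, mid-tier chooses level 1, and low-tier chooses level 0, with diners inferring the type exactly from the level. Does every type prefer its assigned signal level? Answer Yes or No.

Yes

Separating price premiums: level 2 → 21, level 1 → 17, level 0 → 11.
top-tier (assigned level 2): level 0: 11 − 0 = 11; level 1: 17 − 2 = 15; level 2: 21 − 4 = 17. top-tier stays.
mid-tier (assigned level 1): level 0: 11 − 0 = 11; level 1: 17 − 5 = 12; level 2: 21 − 10 = 11. mid-tier stays.
low-tier (assigned level 0): level 0: 11 − 0 = 11; level 1: 17 − 9 = 8; level 2: 21 − 18 = 3. low-tier stays.
Every type prefers its assigned level; separation holds.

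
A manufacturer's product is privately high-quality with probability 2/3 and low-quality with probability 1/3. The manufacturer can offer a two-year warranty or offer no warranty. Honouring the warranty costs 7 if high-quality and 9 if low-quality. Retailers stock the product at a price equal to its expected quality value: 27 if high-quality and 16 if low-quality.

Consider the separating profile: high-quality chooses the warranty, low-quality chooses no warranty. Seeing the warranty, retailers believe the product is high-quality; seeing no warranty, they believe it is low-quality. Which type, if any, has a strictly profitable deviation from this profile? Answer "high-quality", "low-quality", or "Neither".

The warranty pays 27; no warranty pays 16.
high-quality: assigned the warranty, nets 27 − 7 = 20; deviating to no warranty nets 16.
low-quality: assigned no warranty, nets 16; deviating to the warranty nets 27 − 9 = 18.
The low-quality type gains 2 by deviating.

low-quality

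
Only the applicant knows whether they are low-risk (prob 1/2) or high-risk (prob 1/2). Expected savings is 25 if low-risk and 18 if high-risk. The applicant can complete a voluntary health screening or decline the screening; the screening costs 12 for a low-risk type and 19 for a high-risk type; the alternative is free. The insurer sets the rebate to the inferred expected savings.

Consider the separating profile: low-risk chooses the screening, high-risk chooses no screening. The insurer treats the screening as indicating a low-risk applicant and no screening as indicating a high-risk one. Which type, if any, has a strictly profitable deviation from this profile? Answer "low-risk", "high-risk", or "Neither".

The screening pays 25; no screening pays 18.
low-risk: assigned the screening, nets 25 − 12 = 13; deviating to no screening nets 18.
high-risk: assigned no screening, nets 18; deviating to the screening nets 25 − 19 = 6.
The low-risk type gains 5 by deviating.

low-risk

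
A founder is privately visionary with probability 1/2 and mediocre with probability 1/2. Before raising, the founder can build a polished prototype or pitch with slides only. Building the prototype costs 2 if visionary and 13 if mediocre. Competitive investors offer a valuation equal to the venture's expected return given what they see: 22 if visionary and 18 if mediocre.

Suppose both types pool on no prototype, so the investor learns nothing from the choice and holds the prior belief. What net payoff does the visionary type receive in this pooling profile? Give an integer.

Pooled valuation = 1/2·22 + 1/2·18 = 20.
visionary pays no cost for no prototype, so net payoff = 20.

20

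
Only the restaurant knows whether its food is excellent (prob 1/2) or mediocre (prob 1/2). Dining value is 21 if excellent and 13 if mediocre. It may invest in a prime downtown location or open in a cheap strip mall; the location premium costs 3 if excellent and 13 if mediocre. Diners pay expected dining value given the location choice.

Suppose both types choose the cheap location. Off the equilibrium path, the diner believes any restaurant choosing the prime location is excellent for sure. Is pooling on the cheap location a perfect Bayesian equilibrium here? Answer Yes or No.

On path, the diner holds the prior and pays 1/2·21 + 1/2·13 = 17. Off path (the prime location), believing excellent, it pays 21.
excellent: the cheap location nets 17; the prime location nets 21 − 3 = 18. excellent would deviate.
mediocre: the cheap location nets 17; the prime location nets 21 − 13 = 8. mediocre stays.
A type deviates, so pooling fails.

No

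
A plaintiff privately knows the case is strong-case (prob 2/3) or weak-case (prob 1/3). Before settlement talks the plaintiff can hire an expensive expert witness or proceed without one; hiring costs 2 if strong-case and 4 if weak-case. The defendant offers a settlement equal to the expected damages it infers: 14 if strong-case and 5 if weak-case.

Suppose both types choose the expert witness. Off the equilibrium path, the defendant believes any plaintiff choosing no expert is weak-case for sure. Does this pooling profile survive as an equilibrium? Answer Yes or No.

On path, the defendant holds the prior and pays 2/3·14 + 1/3·5 = 11. Off path (no expert), believing weak-case, it pays 5.
strong-case: the expert witness nets 11 − 2 = 9; no expert nets 5. strong-case stays.
weak-case: the expert witness nets 11 − 4 = 7; no expert nets 5. weak-case stays.
No type deviates, so pooling is sustained.

Yes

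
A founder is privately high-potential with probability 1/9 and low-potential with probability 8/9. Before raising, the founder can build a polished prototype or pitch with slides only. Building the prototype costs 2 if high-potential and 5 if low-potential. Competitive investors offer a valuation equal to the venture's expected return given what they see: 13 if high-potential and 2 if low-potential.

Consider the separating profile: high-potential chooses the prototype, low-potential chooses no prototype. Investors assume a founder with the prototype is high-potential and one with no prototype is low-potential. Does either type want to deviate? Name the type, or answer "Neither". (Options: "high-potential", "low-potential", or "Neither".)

low-potential

The prototype pays 13; no prototype pays 2.
high-potential: assigned the prototype, nets 13 − 2 = 11; deviating to no prototype nets 2.
low-potential: assigned no prototype, nets 2; deviating to the prototype nets 13 − 5 = 8.
The low-potential type gains 6 by deviating.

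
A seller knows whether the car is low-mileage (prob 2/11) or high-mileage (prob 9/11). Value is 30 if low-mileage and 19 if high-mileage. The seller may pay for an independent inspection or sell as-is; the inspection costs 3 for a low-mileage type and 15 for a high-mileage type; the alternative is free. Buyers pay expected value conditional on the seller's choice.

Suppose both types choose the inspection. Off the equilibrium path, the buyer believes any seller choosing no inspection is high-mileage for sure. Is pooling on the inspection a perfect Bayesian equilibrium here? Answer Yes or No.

No

On path, the buyer holds the prior and pays 2/11·30 + 9/11·19 = 21. Off path (no inspection), believing high-mileage, it pays 19.
low-mileage: the inspection nets 21 − 3 = 18; no inspection nets 19. low-mileage would deviate.
high-mileage: the inspection nets 21 − 15 = 6; no inspection nets 19. high-mileage would deviate.
A type deviates, so pooling fails.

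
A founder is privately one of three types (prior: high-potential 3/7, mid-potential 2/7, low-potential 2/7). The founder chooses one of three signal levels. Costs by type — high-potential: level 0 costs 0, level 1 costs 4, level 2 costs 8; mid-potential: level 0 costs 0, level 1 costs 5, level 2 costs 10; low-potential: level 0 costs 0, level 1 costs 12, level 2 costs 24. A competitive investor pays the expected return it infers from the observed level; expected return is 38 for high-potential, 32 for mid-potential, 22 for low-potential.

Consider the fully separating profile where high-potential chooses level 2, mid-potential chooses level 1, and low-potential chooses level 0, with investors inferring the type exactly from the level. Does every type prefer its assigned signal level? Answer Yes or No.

No

Separating valuations: level 2 → 38, level 1 → 32, level 0 → 22.
high-potential (assigned level 2): level 0: 22 − 0 = 22; level 1: 32 − 4 = 28; level 2: 38 − 8 = 30. high-potential stays.
mid-potential (assigned level 1): level 0: 22 − 0 = 22; level 1: 32 − 5 = 27; level 2: 38 − 10 = 28. mid-potential prefers level 2.
low-potential (assigned level 0): level 0: 22 − 0 = 22; level 1: 32 − 12 = 20; level 2: 38 − 24 = 14. low-potential stays.
At least one type deviates; the separating profile fails.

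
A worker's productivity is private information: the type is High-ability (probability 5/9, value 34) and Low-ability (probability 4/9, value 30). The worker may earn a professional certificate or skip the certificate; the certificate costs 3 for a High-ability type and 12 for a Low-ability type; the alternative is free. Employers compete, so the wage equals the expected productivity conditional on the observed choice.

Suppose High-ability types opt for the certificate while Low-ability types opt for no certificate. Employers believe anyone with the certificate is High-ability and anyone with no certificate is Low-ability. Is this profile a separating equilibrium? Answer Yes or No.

Under these beliefs, the certificate earns wage 34 and no certificate earns wage 30.
High-ability: the certificate nets 34 − 3 = 31; no certificate nets 30. High-ability prefers the certificate.
Low-ability: the certificate nets 34 − 12 = 22; no certificate nets 30. Low-ability prefers no certificate.
Neither type deviates, so the separating profile is an equilibrium.

Yes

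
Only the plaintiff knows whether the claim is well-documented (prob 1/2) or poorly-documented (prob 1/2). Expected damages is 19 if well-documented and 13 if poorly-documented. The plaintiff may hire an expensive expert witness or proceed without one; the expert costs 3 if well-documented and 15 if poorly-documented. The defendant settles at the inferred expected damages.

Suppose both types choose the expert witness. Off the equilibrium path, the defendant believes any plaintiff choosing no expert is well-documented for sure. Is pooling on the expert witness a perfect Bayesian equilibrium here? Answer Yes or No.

No

On path, the defendant holds the prior and pays 1/2·19 + 1/2·13 = 16. Off path (no expert), believing well-documented, it pays 19.
well-documented: the expert witness nets 16 − 3 = 13; no expert nets 19. well-documented would deviate.
poorly-documented: the expert witness nets 16 − 15 = 1; no expert nets 19. poorly-documented would deviate.
A type deviates, so pooling fails.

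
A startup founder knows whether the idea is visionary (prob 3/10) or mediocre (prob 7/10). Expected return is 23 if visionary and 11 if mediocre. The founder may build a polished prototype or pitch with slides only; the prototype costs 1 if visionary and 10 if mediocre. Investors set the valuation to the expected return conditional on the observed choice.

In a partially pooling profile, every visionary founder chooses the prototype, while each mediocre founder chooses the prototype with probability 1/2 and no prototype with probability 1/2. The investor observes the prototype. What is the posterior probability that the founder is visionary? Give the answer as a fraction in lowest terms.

6/13

P(the prototype) = (3/10)·1 + (7/10)·(1/2) = 13/20.
By Bayes' rule, P(visionary | the prototype) = (3/10) / (13/20) = 6/13.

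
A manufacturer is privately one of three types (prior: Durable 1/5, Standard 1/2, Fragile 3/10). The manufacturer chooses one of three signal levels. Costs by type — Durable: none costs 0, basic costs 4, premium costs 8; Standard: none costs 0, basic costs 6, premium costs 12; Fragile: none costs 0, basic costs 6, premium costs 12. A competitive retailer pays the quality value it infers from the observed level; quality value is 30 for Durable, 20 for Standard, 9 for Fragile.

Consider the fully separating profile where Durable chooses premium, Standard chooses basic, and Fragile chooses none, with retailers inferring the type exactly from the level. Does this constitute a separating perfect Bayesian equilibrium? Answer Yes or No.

Separating prices: premium → 30, basic → 20, none → 9.
Durable (assigned premium): none: 9 − 0 = 9; basic: 20 − 4 = 16; premium: 30 − 8 = 22. Durable stays.
Standard (assigned basic): none: 9 − 0 = 9; basic: 20 − 6 = 14; premium: 30 − 12 = 18. Standard prefers premium.
Fragile (assigned none): none: 9 − 0 = 9; basic: 20 − 6 = 14; premium: 30 − 12 = 18. Fragile prefers premium.
At least one type deviates; the separating profile fails.

No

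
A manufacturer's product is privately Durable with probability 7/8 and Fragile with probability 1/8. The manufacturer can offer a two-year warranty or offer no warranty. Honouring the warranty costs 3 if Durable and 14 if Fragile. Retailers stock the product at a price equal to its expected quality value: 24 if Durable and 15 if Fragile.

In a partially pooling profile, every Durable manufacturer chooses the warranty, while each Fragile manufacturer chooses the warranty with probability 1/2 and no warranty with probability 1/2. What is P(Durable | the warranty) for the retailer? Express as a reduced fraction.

14/15

P(the warranty) = (7/8)·1 + (1/8)·(1/2) = 15/16.
By Bayes' rule, P(Durable | the warranty) = (7/8) / (15/16) = 14/15.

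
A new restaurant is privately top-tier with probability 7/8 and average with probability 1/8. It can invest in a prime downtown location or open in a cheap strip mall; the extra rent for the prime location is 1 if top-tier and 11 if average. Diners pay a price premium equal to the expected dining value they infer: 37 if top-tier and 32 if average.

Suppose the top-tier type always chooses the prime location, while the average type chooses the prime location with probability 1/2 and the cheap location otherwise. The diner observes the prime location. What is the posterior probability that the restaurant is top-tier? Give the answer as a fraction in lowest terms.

14/15

P(the prime location) = (7/8)·1 + (1/8)·(1/2) = 15/16.
By Bayes' rule, P(top-tier | the prime location) = (7/8) / (15/16) = 14/15.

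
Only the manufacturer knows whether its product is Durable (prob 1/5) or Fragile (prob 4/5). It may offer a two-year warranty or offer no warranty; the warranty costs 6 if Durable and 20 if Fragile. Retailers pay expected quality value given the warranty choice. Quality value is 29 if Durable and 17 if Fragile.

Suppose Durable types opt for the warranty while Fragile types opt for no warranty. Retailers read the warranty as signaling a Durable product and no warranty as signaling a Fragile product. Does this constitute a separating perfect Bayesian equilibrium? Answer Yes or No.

Under these beliefs, the warranty earns price 29 and no warranty earns price 17.
Durable: the warranty nets 29 − 6 = 23; no warranty nets 17. Durable prefers the warranty.
Fragile: the warranty nets 29 − 20 = 9; no warranty nets 17. Fragile prefers no warranty.
Neither type deviates, so the separating profile is an equilibrium.

Yes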